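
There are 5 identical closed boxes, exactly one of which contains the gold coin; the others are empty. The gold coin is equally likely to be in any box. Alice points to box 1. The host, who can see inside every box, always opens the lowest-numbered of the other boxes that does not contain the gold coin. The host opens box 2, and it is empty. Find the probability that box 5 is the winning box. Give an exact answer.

Condition on the true location of the gold coin.
If it is in any of boxes 1, 3, 4, and 5 (prior 1/5 each): box 2 is the lowest-numbered option available, probability 1; weight (1/5)·1 = 1/5 each.
If it is in box 2 (prior 1/5): the host opened box 2, so this case is ruled out; weight (1/5)·0 = 0.
The weights sum to 4/5.
So P(the gold coin in box 5 | the host opened box 2) = (1/5) / (4/5) = 1/4.

1/4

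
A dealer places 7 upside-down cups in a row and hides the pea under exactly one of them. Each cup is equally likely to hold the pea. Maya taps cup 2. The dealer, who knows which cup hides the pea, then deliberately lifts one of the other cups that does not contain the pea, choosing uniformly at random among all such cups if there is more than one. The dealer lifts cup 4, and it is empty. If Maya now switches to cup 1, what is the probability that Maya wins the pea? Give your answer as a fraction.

6/35

Consider each possible location of the pea in turn.
If it is under any of cups 1, 3, 5, 6, and 7 (prior 1/7 each): the dealer has 5 equally likely choices, so probability 1/5; weight (1/7)·(1/5) = 1/35 each.
If it is under cup 2 (prior 1/7): the dealer has 6 equally likely choices, so probability 1/6; weight (1/7)·(1/6) = 1/42.
If it is under cup 4 (prior 1/7): the dealer opened cup 4, so this case is ruled out; weight (1/7)·0 = 0.
The weights sum to 1/6.
So P(the pea under cup 1 | the dealer opened cup 4) = (1/35) / (1/6) = 6/35.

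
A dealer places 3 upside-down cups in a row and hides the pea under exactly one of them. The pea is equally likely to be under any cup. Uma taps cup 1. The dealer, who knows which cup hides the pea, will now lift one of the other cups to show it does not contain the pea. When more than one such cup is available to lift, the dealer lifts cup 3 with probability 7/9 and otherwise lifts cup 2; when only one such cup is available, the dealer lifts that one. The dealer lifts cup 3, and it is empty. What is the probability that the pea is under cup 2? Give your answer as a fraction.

Apply Bayes' rule, conditioning on where the pea actually is.
If it is under cup 1 (prior 1/3): cup 3 is available, opened with probability 7/9; weight (1/3)·(7/9) = 7/27.
If it is under cup 2 (prior 1/3): only cup 3 is available, probability 1; weight (1/3)·1 = 1/3.
If it is under cup 3 (prior 1/3): the dealer opened cup 3, so this case is ruled out; weight (1/3)·0 = 0.
The weights sum to 16/27.
So P(the pea under cup 2 | the dealer opened cup 3) = (1/3) / (16/27) = 9/16.

9/16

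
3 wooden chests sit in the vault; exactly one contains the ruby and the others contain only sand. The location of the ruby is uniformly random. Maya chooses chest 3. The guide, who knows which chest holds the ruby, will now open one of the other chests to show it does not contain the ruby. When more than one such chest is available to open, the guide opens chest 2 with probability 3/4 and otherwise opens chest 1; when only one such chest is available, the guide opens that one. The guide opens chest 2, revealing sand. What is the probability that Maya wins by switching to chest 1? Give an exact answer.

Condition on the true location of the ruby.
If it is in chest 1 (prior 1/3): only chest 2 is available, probability 1; weight (1/3)·1 = 1/3.
If it is in chest 2 (prior 1/3): the guide opened chest 2, so this case is ruled out; weight (1/3)·0 = 0.
If it is in chest 3 (prior 1/3): chest 2 is available, opened with probability 3/4; weight (1/3)·(3/4) = 1/4.
The weights sum to 7/12.
So P(the ruby in chest 1 | the guide opened chest 2) = (1/3) / (7/12) = 4/7.

4/7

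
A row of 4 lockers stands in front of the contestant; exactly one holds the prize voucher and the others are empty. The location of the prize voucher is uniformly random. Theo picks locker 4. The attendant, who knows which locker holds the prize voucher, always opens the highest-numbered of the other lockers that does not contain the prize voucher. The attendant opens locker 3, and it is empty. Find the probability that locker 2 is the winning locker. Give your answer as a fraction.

Apply Bayes' rule, conditioning on where the prize voucher actually is.
If it is in any of lockers 1, 2, and 4 (prior 1/4 each): locker 3 is the highest-numbered option available, probability 1; weight (1/4)·1 = 1/4 each.
If it is in locker 3 (prior 1/4): the attendant opened locker 3, so this case is ruled out; weight (1/4)·0 = 0.
The weights sum to 3/4.
So P(the prize voucher in locker 2 | the attendant opened locker 3) = (1/4) / (3/4) = 1/3.

1/3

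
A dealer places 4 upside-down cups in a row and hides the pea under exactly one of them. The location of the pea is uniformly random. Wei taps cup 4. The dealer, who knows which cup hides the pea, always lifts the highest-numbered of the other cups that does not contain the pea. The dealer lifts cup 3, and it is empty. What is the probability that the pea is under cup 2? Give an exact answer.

Consider each possible location of the pea in turn.
If it is under any of cups 1, 2, and 4 (prior 1/4 each): cup 3 is the highest-numbered option available, probability 1; weight (1/4)·1 = 1/4 each.
If it is under cup 3 (prior 1/4): the dealer opened cup 3, so this case is ruled out; weight (1/4)·0 = 0.
The weights sum to 3/4.
So P(the pea under cup 2 | the dealer opened cup 3) = (1/4) / (3/4) = 1/3.

1/3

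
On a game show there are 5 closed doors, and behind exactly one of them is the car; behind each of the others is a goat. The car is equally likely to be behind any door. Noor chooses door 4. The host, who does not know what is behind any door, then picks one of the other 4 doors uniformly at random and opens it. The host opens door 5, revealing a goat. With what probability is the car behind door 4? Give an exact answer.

1/4

Because the host chose which door to open without knowing where the car is, the choice is independent of the prize location. Learning that door 5 does not hold the car simply rules out that one location and leaves the remaining 4 doors still equally likely by symmetry.
So P(the car behind door 4) = 1/4.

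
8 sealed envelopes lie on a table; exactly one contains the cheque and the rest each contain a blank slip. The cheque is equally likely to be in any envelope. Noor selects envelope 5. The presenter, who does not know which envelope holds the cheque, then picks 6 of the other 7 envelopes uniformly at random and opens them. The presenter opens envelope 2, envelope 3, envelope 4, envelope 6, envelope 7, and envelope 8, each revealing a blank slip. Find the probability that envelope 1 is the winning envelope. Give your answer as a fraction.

1/2

Because the presenter chose which envelopes to open without knowing where the cheque is, the choice is independent of the prize location. Learning that none of the 6 opened envelopes holds the cheque simply rules out those 6 locations and leaves the remaining 2 envelopes still equally likely by symmetry.
So P(the cheque in envelope 1) = 1/2.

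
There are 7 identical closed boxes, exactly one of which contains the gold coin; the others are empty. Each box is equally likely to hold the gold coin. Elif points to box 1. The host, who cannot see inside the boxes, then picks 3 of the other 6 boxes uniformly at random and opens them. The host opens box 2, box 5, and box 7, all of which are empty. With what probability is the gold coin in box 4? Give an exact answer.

Consider each possible location of the gold coin in turn.
If it is in any of boxes 1, 3, 4, and 6 (prior 1/7 each): the host picks exactly this set with probability 1/20 regardless, and none is the prize; weight (1/7)·(1/20) = 1/140 each.
If it is in any of boxes 2, 5, and 7 (prior 1/7 each): that box was opened and seen not to hold the prize — ruled out; weight (1/7)·0 = 0 each.
The weights sum to 1/35.
So P(the gold coin in box 4 | the host opened box 2, box 5, and box 7) = (1/140) / (1/35) = 1/4.

1/4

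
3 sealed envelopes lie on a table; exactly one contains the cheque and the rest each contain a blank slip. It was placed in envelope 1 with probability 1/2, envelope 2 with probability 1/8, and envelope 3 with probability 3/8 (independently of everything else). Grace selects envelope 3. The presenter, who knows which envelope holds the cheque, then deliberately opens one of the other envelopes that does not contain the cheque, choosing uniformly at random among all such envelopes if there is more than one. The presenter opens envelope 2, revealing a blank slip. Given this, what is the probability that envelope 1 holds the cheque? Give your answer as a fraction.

Consider each possible location of the cheque in turn.
If it is in envelope 1 (prior 1/2): the presenter has no choice, probability 1; weight (1/2)·1 = 1/2.
If it is in envelope 2 (prior 1/8): the presenter opened envelope 2, so this case is ruled out; weight (1/8)·0 = 0.
If it is in envelope 3 (prior 3/8): the presenter has 2 equally likely choices, so probability 1/2; weight (3/8)·(1/2) = 3/16.
The weights sum to 11/16.
So P(the cheque in envelope 1 | the presenter opened envelope 2) = (1/2) / (11/16) = 8/11.

8/11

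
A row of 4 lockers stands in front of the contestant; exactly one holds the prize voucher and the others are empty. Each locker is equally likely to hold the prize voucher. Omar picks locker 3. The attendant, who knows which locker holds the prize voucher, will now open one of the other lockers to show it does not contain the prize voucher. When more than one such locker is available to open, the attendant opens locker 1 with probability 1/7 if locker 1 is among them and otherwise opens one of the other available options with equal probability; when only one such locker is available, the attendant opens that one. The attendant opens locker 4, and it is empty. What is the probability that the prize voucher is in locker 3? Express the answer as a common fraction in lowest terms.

Condition on the true location of the prize voucher.
If it is in locker 1 (prior 1/4): locker 1 holds the prize so is unavailable; the attendant chooses uniformly among the 2 others, probability 1/2; weight (1/4)·(1/2) = 1/8.
If it is in locker 2 (prior 1/4): locker 1 is available but not opened, probability 6/7; weight (1/4)·(6/7) = 3/14.
If it is in locker 3 (prior 1/4): locker 1 is available but not opened; locker 4 gets probability (1 − 1/7)/2 = 3/7; weight (1/4)·(3/7) = 3/28.
If it is in locker 4 (prior 1/4): the attendant opened locker 4, so this case is ruled out; weight (1/4)·0 = 0.
The weights sum to 25/56.
So P(the prize voucher in locker 3 | the attendant opened locker 4) = (3/28) / (25/56) = 6/25.

6/25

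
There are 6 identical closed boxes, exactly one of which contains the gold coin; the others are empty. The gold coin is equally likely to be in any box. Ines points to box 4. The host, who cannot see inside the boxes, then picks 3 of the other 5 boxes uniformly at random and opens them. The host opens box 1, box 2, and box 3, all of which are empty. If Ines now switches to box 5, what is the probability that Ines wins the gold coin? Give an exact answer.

1/3

Condition on the true location of the gold coin.
If it is in any of boxes 1, 2, and 3 (prior 1/6 each): that box was opened and seen not to hold the prize — ruled out; weight (1/6)·0 = 0 each.
If it is in any of boxes 4, 5, and 6 (prior 1/6 each): the host picks exactly this set with probability 1/10 regardless, and none is the prize; weight (1/6)·(1/10) = 1/60 each.
The weights sum to 1/20.
So P(the gold coin in box 5 | the host opened box 1, box 2, and box 3) = (1/60) / (1/20) = 1/3.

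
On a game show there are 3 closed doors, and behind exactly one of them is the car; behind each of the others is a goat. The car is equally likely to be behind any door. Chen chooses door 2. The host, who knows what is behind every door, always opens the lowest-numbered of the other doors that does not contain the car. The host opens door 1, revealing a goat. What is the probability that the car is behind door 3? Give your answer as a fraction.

1/2

Apply Bayes' rule, conditioning on where the car actually is.
If it is behind door 1 (prior 1/3): the host opened door 1, so this case is ruled out; weight (1/3)·0 = 0.
If it is behind either of doors 2 and 3 (prior 1/3 each): door 1 is the lowest-numbered option available, probability 1; weight (1/3)·1 = 1/3 each.
The weights sum to 2/3.
So P(the car behind door 3 | the host opened door 1) = (1/3) / (2/3) = 1/2.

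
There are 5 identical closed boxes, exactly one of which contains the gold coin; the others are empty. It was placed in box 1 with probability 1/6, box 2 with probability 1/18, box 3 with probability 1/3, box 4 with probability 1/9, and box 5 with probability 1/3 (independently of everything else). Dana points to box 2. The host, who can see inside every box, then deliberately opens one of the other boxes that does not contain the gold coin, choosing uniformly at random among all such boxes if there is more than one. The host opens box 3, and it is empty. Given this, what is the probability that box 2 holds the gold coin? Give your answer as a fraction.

3/47

Apply Bayes' rule, conditioning on where the gold coin actually is.
If it is in box 1 (prior 1/6): the host has 3 equally likely choices, so probability 1/3; weight (1/6)·(1/3) = 1/18.
If it is in box 2 (prior 1/18): the host has 4 equally likely choices, so probability 1/4; weight (1/18)·(1/4) = 1/72.
If it is in box 3 (prior 1/3): the host opened box 3, so this case is ruled out; weight (1/3)·0 = 0.
If it is in box 4 (prior 1/9): the host has 3 equally likely choices, so probability 1/3; weight (1/9)·(1/3) = 1/27.
If it is in box 5 (prior 1/3): the host has 3 equally likely choices, so probability 1/3; weight (1/3)·(1/3) = 1/9.
The weights sum to 47/216.
So P(the gold coin in box 2 | the host opened box 3) = (1/72) / (47/216) = 3/47.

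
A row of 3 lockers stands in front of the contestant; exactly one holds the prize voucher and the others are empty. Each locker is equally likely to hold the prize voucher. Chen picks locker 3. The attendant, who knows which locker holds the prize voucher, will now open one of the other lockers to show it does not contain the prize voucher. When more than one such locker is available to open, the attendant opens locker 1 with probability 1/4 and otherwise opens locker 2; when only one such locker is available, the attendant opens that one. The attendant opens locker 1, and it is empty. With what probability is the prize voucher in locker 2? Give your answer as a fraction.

4/5

Apply Bayes' rule, conditioning on where the prize voucher actually is.
If it is in locker 1 (prior 1/3): the attendant opened locker 1, so this case is ruled out; weight (1/3)·0 = 0.
If it is in locker 2 (prior 1/3): only locker 1 is available, probability 1; weight (1/3)·1 = 1/3.
If it is in locker 3 (prior 1/3): locker 1 is available, opened with probability 1/4; weight (1/3)·(1/4) = 1/12.
The weights sum to 5/12.
So P(the prize voucher in locker 2 | the attendant opened locker 1) = (1/3) / (5/12) = 4/5.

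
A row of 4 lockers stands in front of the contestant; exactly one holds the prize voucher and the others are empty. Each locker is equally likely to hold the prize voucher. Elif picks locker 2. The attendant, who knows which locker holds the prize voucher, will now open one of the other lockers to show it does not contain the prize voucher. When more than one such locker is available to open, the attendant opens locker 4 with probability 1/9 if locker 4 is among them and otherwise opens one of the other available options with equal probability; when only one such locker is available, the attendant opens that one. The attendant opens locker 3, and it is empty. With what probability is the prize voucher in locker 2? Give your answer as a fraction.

Apply Bayes' rule, conditioning on where the prize voucher actually is.
If it is in locker 1 (prior 1/4): locker 4 is available but not opened, probability 8/9; weight (1/4)·(8/9) = 2/9.
If it is in locker 2 (prior 1/4): locker 4 is available but not opened; locker 3 gets probability (1 − 1/9)/2 = 4/9; weight (1/4)·(4/9) = 1/9.
If it is in locker 3 (prior 1/4): the attendant opened locker 3, so this case is ruled out; weight (1/4)·0 = 0.
If it is in locker 4 (prior 1/4): locker 4 holds the prize so is unavailable; the attendant chooses uniformly among the 2 others, probability 1/2; weight (1/4)·(1/2) = 1/8.
The weights sum to 11/24.
So P(the prize voucher in locker 2 | the attendant opened locker 3) = (1/9) / (11/24) = 8/33.

8/33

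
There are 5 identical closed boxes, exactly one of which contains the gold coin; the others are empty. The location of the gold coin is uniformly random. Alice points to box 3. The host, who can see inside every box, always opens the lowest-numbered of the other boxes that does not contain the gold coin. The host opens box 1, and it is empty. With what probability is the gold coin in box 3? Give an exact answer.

Consider each possible location of the gold coin in turn.
If it is in box 1 (prior 1/5): the host opened box 1, so this case is ruled out; weight (1/5)·0 = 0.
If it is in any of boxes 2, 3, 4, and 5 (prior 1/5 each): box 1 is the lowest-numbered option available, probability 1; weight (1/5)·1 = 1/5 each.
The weights sum to 4/5.
So P(the gold coin in box 3 | the host opened box 1) = (1/5) / (4/5) = 1/4.

1/4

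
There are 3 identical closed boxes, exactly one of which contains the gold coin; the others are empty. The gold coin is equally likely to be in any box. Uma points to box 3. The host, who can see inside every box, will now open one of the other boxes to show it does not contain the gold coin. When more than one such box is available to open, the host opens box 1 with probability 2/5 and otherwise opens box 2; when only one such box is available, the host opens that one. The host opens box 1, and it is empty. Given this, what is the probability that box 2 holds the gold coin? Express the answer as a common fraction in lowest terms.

5/7

Condition on the true location of the gold coin.
If it is in box 1 (prior 1/3): the host opened box 1, so this case is ruled out; weight (1/3)·0 = 0.
If it is in box 2 (prior 1/3): only box 1 is available, probability 1; weight (1/3)·1 = 1/3.
If it is in box 3 (prior 1/3): box 1 is available, opened with probability 2/5; weight (1/3)·(2/5) = 2/15.
The weights sum to 7/15.
So P(the gold coin in box 2 | the host opened box 1) = (1/3) / (7/15) = 5/7.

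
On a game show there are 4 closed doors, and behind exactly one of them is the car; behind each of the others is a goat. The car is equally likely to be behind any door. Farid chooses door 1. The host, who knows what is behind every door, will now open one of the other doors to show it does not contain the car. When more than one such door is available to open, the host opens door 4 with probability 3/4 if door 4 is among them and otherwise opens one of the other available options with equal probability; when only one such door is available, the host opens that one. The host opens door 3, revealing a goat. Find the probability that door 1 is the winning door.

1/7

Condition on the true location of the car.
If it is behind door 1 (prior 1/4): door 4 is available but not opened; door 3 gets probability (1 − 3/4)/2 = 1/8; weight (1/4)·(1/8) = 1/32.
If it is behind door 2 (prior 1/4): door 4 is available but not opened, probability 1/4; weight (1/4)·(1/4) = 1/16.
If it is behind door 3 (prior 1/4): the host opened door 3, so this case is ruled out; weight (1/4)·0 = 0.
If it is behind door 4 (prior 1/4): door 4 holds the prize so is unavailable; the host chooses uniformly among the 2 others, probability 1/2; weight (1/4)·(1/2) = 1/8.
The weights sum to 7/32.
So P(the car behind door 1 | the host opened door 3) = (1/32) / (7/32) = 1/7.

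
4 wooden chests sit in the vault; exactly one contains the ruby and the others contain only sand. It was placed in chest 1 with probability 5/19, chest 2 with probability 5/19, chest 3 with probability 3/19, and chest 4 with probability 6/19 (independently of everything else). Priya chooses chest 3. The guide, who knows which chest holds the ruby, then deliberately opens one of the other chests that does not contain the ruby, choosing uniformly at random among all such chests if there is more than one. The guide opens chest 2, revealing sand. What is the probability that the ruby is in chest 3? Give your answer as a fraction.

Consider each possible location of the ruby in turn.
If it is in chest 1 (prior 5/19): the guide has 2 equally likely choices, so probability 1/2; weight (5/19)·(1/2) = 5/38.
If it is in chest 2 (prior 5/19): the guide opened chest 2, so this case is ruled out; weight (5/19)·0 = 0.
If it is in chest 3 (prior 3/19): the guide has 3 equally likely choices, so probability 1/3; weight (3/19)·(1/3) = 1/19.
If it is in chest 4 (prior 6/19): the guide has 2 equally likely choices, so probability 1/2; weight (6/19)·(1/2) = 3/19.
The weights sum to 13/38.
So P(the ruby in chest 3 | the guide opened chest 2) = (1/19) / (13/38) = 2/13.

2/13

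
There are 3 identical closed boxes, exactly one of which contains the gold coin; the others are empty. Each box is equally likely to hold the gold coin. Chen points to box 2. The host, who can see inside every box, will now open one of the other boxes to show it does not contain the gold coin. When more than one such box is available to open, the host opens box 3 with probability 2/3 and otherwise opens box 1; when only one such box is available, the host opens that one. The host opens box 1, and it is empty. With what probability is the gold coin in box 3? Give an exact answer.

Apply Bayes' rule, conditioning on where the gold coin actually is.
If it is in box 1 (prior 1/3): the host opened box 1, so this case is ruled out; weight (1/3)·0 = 0.
If it is in box 2 (prior 1/3): box 3 is available but not opened, probability 1/3; weight (1/3)·(1/3) = 1/9.
If it is in box 3 (prior 1/3): only box 1 is available, probability 1; weight (1/3)·1 = 1/3.
The weights sum to 4/9.
So P(the gold coin in box 3 | the host opened box 1) = (1/3) / (4/9) = 3/4.

3/4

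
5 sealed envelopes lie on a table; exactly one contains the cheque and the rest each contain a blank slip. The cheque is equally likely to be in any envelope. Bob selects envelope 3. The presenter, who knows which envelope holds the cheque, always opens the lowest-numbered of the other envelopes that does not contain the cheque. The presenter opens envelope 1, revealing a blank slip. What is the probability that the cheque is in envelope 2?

Consider each possible location of the cheque in turn.
If it is in envelope 1 (prior 1/5): the presenter opened envelope 1, so this case is ruled out; weight (1/5)·0 = 0.
If it is in any of envelopes 2, 3, 4, and 5 (prior 1/5 each): envelope 1 is the lowest-numbered option available, probability 1; weight (1/5)·1 = 1/5 each.
The weights sum to 4/5.
So P(the cheque in envelope 2 | the presenter opened envelope 1) = (1/5) / (4/5) = 1/4.

1/4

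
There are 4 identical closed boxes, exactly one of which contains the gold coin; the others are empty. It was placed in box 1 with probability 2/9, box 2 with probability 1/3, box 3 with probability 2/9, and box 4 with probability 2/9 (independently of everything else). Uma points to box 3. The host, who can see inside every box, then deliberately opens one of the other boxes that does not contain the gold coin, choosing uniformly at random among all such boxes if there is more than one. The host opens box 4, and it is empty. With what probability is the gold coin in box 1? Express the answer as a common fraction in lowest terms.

6/19

Consider each possible location of the gold coin in turn.
If it is in box 1 (prior 2/9): the host has 2 equally likely choices, so probability 1/2; weight (2/9)·(1/2) = 1/9.
If it is in box 2 (prior 1/3): the host has 2 equally likely choices, so probability 1/2; weight (1/3)·(1/2) = 1/6.
If it is in box 3 (prior 2/9): the host has 3 equally likely choices, so probability 1/3; weight (2/9)·(1/3) = 2/27.
If it is in box 4 (prior 2/9): the host opened box 4, so this case is ruled out; weight (2/9)·0 = 0.
The weights sum to 19/54.
So P(the gold coin in box 1 | the host opened box 4) = (1/9) / (19/54) = 6/19.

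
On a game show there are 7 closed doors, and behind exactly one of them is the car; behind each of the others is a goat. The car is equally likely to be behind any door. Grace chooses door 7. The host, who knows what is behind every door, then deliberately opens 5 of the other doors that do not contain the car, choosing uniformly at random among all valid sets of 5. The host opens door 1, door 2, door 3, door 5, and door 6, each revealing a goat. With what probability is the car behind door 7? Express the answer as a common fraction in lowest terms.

1/7

Apply Bayes' rule, conditioning on where the car actually is.
If it is behind any of doors 1, 2, 3, 5, and 6 (prior 1/7 each): that door was opened and seen not to hold the prize — ruled out; weight (1/7)·0 = 0 each.
If it is behind door 4 (prior 1/7): the host has no choice, probability 1; weight (1/7)·1 = 1/7.
If it is behind door 7 (prior 1/7): the host has 6 equally likely choices, so probability 1/6; weight (1/7)·(1/6) = 1/42.
The weights sum to 1/6.
So P(the car behind door 7 | the host opened door 1, door 2, door 3, door 5, and door 6) = (1/42) / (1/6) = 1/7.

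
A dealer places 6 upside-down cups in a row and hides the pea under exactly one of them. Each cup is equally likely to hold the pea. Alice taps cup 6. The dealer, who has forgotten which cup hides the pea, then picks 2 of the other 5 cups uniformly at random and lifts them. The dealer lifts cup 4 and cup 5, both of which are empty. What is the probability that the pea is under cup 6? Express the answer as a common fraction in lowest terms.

Condition on the true location of the pea.
If it is under any of cups 1, 2, 3, and 6 (prior 1/6 each): the dealer picks exactly this set with probability 1/10 regardless, and none is the prize; weight (1/6)·(1/10) = 1/60 each.
If it is under either of cups 4 and 5 (prior 1/6 each): that cup was opened and seen not to hold the prize — ruled out; weight (1/6)·0 = 0 each.
The weights sum to 1/15.
So P(the pea under cup 6 | the dealer opened cup 4 and cup 5) = (1/60) / (1/15) = 1/4.

1/4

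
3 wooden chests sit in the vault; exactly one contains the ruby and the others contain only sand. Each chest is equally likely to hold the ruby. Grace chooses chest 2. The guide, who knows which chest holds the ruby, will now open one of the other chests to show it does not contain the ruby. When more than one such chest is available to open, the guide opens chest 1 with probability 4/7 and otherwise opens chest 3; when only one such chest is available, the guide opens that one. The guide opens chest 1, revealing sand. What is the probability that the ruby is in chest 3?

Apply Bayes' rule, conditioning on where the ruby actually is.
If it is in chest 1 (prior 1/3): the guide opened chest 1, so this case is ruled out; weight (1/3)·0 = 0.
If it is in chest 2 (prior 1/3): chest 1 is available, opened with probability 4/7; weight (1/3)·(4/7) = 4/21.
If it is in chest 3 (prior 1/3): only chest 1 is available, probability 1; weight (1/3)·1 = 1/3.
The weights sum to 11/21.
So P(the ruby in chest 3 | the guide opened chest 1) = (1/3) / (11/21) = 7/11.

7/11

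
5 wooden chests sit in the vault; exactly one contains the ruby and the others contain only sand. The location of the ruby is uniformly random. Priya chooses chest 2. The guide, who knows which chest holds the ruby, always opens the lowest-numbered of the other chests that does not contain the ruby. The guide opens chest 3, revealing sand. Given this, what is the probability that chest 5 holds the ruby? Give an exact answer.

Condition on the true location of the ruby.
If it is in chest 1 (prior 1/5): chest 3 is the lowest-numbered option available, probability 1; weight (1/5)·1 = 1/5.
If it is in any of chests 2, 4, and 5 (prior 1/5 each): the guide would have opened chest 1 instead, probability 0; weight (1/5)·0 = 0 each.
If it is in chest 3 (prior 1/5): the guide opened chest 3, so this case is ruled out; weight (1/5)·0 = 0.
The weights sum to 1/5.
So P(the ruby in chest 5 | the guide opened chest 3) = 0 / (1/5) = 0.

0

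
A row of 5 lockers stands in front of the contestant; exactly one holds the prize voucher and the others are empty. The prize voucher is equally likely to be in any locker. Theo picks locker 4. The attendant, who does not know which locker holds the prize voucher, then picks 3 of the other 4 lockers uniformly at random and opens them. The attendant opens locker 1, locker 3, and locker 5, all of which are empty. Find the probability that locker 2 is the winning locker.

Because the attendant chose which lockers to open without knowing where the prize voucher is, the choice is independent of the prize location. Learning that none of the 3 opened lockers holds the prize voucher simply rules out those 3 locations and leaves the remaining 2 lockers still equally likely by symmetry.
So P(the prize voucher in locker 2) = 1/2.

1/2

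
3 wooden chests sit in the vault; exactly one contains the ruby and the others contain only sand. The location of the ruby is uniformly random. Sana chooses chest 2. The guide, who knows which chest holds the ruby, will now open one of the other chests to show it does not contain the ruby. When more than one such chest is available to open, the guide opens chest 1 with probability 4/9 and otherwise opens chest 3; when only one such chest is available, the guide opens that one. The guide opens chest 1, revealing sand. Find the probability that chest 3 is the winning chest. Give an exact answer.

9/13

Apply Bayes' rule, conditioning on where the ruby actually is.
If it is in chest 1 (prior 1/3): the guide opened chest 1, so this case is ruled out; weight (1/3)·0 = 0.
If it is in chest 2 (prior 1/3): chest 1 is available, opened with probability 4/9; weight (1/3)·(4/9) = 4/27.
If it is in chest 3 (prior 1/3): only chest 1 is available, probability 1; weight (1/3)·1 = 1/3.
The weights sum to 13/27.
So P(the ruby in chest 3 | the guide opened chest 1) = (1/3) / (13/27) = 9/13.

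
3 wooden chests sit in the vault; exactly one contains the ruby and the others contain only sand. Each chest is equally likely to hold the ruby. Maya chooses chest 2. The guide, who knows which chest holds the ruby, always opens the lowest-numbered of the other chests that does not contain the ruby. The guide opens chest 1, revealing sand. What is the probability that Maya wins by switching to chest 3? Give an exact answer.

1/2

Condition on the true location of the ruby.
If it is in chest 1 (prior 1/3): the guide opened chest 1, so this case is ruled out; weight (1/3)·0 = 0.
If it is in either of chests 2 and 3 (prior 1/3 each): chest 1 is the lowest-numbered option available, probability 1; weight (1/3)·1 = 1/3 each.
The weights sum to 2/3.
So P(the ruby in chest 3 | the guide opened chest 1) = (1/3) / (2/3) = 1/2.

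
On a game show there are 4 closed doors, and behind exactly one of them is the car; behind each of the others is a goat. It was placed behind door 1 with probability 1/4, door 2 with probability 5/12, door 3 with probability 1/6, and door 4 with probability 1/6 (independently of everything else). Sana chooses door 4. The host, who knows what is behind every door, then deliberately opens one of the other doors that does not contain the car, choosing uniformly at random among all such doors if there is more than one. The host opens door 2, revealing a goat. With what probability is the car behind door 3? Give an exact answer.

6/19

Condition on the true location of the car.
If it is behind door 1 (prior 1/4): the host has 2 equally likely choices, so probability 1/2; weight (1/4)·(1/2) = 1/8.
If it is behind door 2 (prior 5/12): the host opened door 2, so this case is ruled out; weight (5/12)·0 = 0.
If it is behind door 3 (prior 1/6): the host has 2 equally likely choices, so probability 1/2; weight (1/6)·(1/2) = 1/12.
If it is behind door 4 (prior 1/6): the host has 3 equally likely choices, so probability 1/3; weight (1/6)·(1/3) = 1/18.
The weights sum to 19/72.
So P(the car behind door 3 | the host opened door 2) = (1/12) / (19/72) = 6/19.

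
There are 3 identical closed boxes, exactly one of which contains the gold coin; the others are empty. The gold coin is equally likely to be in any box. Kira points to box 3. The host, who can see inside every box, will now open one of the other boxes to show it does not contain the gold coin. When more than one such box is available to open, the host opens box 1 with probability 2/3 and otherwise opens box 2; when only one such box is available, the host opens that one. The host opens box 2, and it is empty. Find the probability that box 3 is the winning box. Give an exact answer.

1/4

Condition on the true location of the gold coin.
If it is in box 1 (prior 1/3): only box 2 is available, probability 1; weight (1/3)·1 = 1/3.
If it is in box 2 (prior 1/3): the host opened box 2, so this case is ruled out; weight (1/3)·0 = 0.
If it is in box 3 (prior 1/3): box 1 is available but not opened, probability 1/3; weight (1/3)·(1/3) = 1/9.
The weights sum to 4/9.
So P(the gold coin in box 3 | the host opened box 2) = (1/9) / (4/9) = 1/4.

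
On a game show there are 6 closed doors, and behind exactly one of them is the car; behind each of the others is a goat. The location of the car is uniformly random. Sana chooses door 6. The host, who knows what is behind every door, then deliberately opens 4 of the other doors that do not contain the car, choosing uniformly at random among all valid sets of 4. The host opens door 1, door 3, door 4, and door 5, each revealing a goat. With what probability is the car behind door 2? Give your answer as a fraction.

Consider each possible location of the car in turn.
If it is behind any of doors 1, 3, 4, and 5 (prior 1/6 each): that door was opened and seen not to hold the prize — ruled out; weight (1/6)·0 = 0 each.
If it is behind door 2 (prior 1/6): the host has no choice, probability 1; weight (1/6)·1 = 1/6.
If it is behind door 6 (prior 1/6): the host has 5 equally likely choices, so probability 1/5; weight (1/6)·(1/5) = 1/30.
The weights sum to 1/5.
So P(the car behind door 2 | the host opened door 1, door 3, door 4, and door 5) = (1/6) / (1/5) = 5/6.

5/6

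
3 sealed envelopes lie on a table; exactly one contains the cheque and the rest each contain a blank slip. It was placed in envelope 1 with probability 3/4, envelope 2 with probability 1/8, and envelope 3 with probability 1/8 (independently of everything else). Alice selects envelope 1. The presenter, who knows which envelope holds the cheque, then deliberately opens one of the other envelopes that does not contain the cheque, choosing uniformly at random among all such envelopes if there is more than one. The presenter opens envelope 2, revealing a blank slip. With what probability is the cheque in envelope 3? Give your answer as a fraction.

1/4

Condition on the true location of the cheque.
If it is in envelope 1 (prior 3/4): the presenter has 2 equally likely choices, so probability 1/2; weight (3/4)·(1/2) = 3/8.
If it is in envelope 2 (prior 1/8): the presenter opened envelope 2, so this case is ruled out; weight (1/8)·0 = 0.
If it is in envelope 3 (prior 1/8): the presenter has no choice, probability 1; weight (1/8)·1 = 1/8.
The weights sum to 1/2.
So P(the cheque in envelope 3 | the presenter opened envelope 2) = (1/8) / (1/2) = 1/4.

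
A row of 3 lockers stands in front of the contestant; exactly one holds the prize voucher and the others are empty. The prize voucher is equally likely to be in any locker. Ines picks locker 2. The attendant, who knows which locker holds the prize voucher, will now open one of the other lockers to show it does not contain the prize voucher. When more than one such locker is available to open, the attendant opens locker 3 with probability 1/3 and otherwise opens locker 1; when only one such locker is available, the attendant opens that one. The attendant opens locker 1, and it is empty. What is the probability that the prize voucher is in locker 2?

Condition on the true location of the prize voucher.
If it is in locker 1 (prior 1/3): the attendant opened locker 1, so this case is ruled out; weight (1/3)·0 = 0.
If it is in locker 2 (prior 1/3): locker 3 is available but not opened, probability 2/3; weight (1/3)·(2/3) = 2/9.
If it is in locker 3 (prior 1/3): only locker 1 is available, probability 1; weight (1/3)·1 = 1/3.
The weights sum to 5/9.
So P(the prize voucher in locker 2 | the attendant opened locker 1) = (2/9) / (5/9) = 2/5.

2/5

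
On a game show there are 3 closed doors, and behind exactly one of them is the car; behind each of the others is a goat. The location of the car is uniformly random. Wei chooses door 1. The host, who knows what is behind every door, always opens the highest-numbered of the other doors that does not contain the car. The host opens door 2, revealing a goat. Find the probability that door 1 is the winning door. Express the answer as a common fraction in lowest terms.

0

Condition on the true location of the car.
If it is behind door 1 (prior 1/3): the host would have opened door 3 instead, probability 0; weight (1/3)·0 = 0.
If it is behind door 2 (prior 1/3): the host opened door 2, so this case is ruled out; weight (1/3)·0 = 0.
If it is behind door 3 (prior 1/3): door 2 is the highest-numbered option available, probability 1; weight (1/3)·1 = 1/3.
The weights sum to 1/3.
So P(the car behind door 1 | the host opened door 2) = 0 / (1/3) = 0.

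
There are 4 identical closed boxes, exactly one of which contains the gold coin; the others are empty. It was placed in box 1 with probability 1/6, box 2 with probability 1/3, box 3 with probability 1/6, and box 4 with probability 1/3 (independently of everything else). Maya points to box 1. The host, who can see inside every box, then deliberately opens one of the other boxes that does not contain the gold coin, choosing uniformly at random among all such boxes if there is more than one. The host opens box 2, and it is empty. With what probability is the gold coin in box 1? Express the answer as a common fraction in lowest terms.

2/11

Condition on the true location of the gold coin.
If it is in box 1 (prior 1/6): the host has 3 equally likely choices, so probability 1/3; weight (1/6)·(1/3) = 1/18.
If it is in box 2 (prior 1/3): the host opened box 2, so this case is ruled out; weight (1/3)·0 = 0.
If it is in box 3 (prior 1/6): the host has 2 equally likely choices, so probability 1/2; weight (1/6)·(1/2) = 1/12.
If it is in box 4 (prior 1/3): the host has 2 equally likely choices, so probability 1/2; weight (1/3)·(1/2) = 1/6.
The weights sum to 11/36.
So P(the gold coin in box 1 | the host opened box 2) = (1/18) / (11/36) = 2/11.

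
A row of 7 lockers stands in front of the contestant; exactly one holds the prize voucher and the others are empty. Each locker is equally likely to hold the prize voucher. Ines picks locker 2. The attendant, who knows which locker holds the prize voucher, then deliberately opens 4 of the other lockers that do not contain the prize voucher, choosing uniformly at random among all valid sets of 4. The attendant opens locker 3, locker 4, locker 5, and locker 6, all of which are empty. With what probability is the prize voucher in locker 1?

Consider each possible location of the prize voucher in turn.
If it is in either of lockers 1 and 7 (prior 1/7 each): the attendant has 5 equally likely choices, so probability 1/5; weight (1/7)·(1/5) = 1/35 each.
If it is in locker 2 (prior 1/7): the attendant has 15 equally likely choices, so probability 1/15; weight (1/7)·(1/15) = 1/105.
If it is in any of lockers 3, 4, 5, and 6 (prior 1/7 each): that locker was opened and seen not to hold the prize — ruled out; weight (1/7)·0 = 0 each.
The weights sum to 1/15.
So P(the prize voucher in locker 1 | the attendant opened locker 3, locker 4, locker 5, and locker 6) = (1/35) / (1/15) = 3/7.

3/7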